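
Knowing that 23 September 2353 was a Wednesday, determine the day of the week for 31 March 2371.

Day-of-year of September 23, 2353: 266.
Day-of-year of March 31, 2371: 90.
2353 has 365 days, so 365 − 266 = 99 days remain in 2353.
Full years 2354–2370: 13 common + 4 leap = 13×365 + 4×366 = 6209 days.
Total: 99 + 6209 + 90 = 6398 days.
6398 is a multiple of 7, so 31 March 2371 falls on the same weekday: Wednesday.

Wednesday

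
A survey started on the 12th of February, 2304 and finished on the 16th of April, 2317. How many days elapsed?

Day-of-year of February 12, 2304: 43.
Day-of-year of April 16, 2317: 106.
2304 has 366 days, so 366 − 43 = 323 days remain in 2304.
Full years 2305–2316: 9 common + 3 leap = 9×365 + 3×366 = 4383 days.
Total: 323 + 4383 + 106 = 4812 days.

4812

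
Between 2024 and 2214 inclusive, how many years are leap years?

Years divisible by 4: 2024, 2028, …, 2212 — 48 in all.
Of these, 2100, 2200 are divisible by 100 but not 400, so not leap.
Leap years: 48 − 2 = 46.

46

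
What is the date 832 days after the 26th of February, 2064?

the 7th of June, 2066

Count 832 days after February 26, 2064:
Day-of-year of February 26, 2064: 57.
Day-of-year of June 7, 2066: 158.
2064 has 366 days, so 366 − 57 = 309 days remain in 2064.
Full years: 2065: 365. Sum = 365.
Total: 309 + 365 + 158 = 832 days.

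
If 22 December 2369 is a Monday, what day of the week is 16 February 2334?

Count forward from the earlier date (February 16, 2334) to the later (December 22, 2369):
From February 16, 2334 to February 16, 2369: 35 years, of which 9 contain a Feb 29 — 26×365 + 9×366 = 12784 days.
February 2369: 28 − 16 = 12 days remain (2369 is not a leap year, so February has 28 days).
Then 9 full months totalling 275 days.
December 1–22, 2369: 22 days.
Residual: 309 days.
Total: 13093 days.
13093 mod 7 = 3, so 3 days before Monday is Friday.

Friday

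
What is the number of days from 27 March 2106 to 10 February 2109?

1051

March 27, 2106 → March 27, 2107: 365 days.
March 27, 2107 → March 27, 2108: 366 days (2108 is a leap year).
March 2108: 31 − 27 = 4 days remain.
Then 10 full months totalling 306 days.
February 1–10, 2109: 10 days (2109 is not a leap year).
Residual: 320 days.
Total: 1051 days.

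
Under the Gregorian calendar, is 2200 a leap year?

2200 is not a leap year (divisible by 100 but not 400).

No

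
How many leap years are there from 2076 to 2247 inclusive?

41

Years divisible by 4: 2076, 2080, …, 2244 — 43 in all.
Of these, 2100, 2200 are divisible by 100 but not 400, so not leap.
Leap years: 43 − 2 = 41.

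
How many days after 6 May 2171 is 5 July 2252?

Day-of-year of May 6, 2171: 126.
Day-of-year of July 5, 2252: 187.
2171 has 365 days, so 365 − 126 = 239 days remain in 2171.
Full years 2172–2251: 61 common + 19 leap = 61×365 + 19×366 = 29219 days.
Total: 239 + 29219 + 187 = 29645 days.

29645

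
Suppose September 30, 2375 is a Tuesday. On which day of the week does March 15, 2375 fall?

Count forward from the earlier date (March 15, 2375) to the later (September 30, 2375):
March 2375: 31 − 15 = 16 days remain.
Then April (30), May (31), June (30), July (31), August (31): 30 + 31 + 30 + 31 + 31 = 153 days.
September 1–30, 2375: 30 days.
Total: 16 + 153 + 30 = 199 days.
199 mod 7 = 3, so 3 days before Tuesday is Saturday.

Saturday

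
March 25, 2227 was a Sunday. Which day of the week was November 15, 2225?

Tuesday

Count forward from the earlier date (November 15, 2225) to the later (March 25, 2227):
November 2225: 30 − 15 = 15 days remain.
Then 15 full months totalling 455 days.
March 1–25, 2227: 25 days.
Total: 15 + 455 + 25 = 495 days.
495 mod 7 = 5, so 5 days before Sunday is Tuesday.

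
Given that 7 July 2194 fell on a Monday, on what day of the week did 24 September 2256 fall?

From July 7, 2194 to July 7, 2256: 62 years, of which 15 contain a Feb 29 — 47×365 + 15×366 = 22645 days.
(2200 is not a leap year (divisible by 100 but not 400).)
July 2256: 31 − 7 = 24 days remain.
Then August (31): 31 days.
September 1–24, 2256: 24 days.
Residual: 79 days.
Total: 22724 days.
22724 mod 7 = 2, so 2 days after Monday is Wednesday.

Wednesday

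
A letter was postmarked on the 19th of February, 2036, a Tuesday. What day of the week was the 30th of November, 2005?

Wednesday

Count forward from the earlier date (November 30, 2005) to the later (February 19, 2036):
Day-of-year of November 30, 2005: 334.
Day-of-year of February 19, 2036: 50.
2005 has 365 days, so 365 − 334 = 31 days remain in 2005.
Full years 2006–2035: 23 common + 7 leap = 23×365 + 7×366 = 10957 days.
Total: 31 + 10957 + 50 = 11038 days.
11038 mod 7 = 6, so 6 days before Tuesday is Wednesday.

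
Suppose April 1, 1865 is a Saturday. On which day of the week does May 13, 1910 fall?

From April 1, 1865 to April 1, 1910: 45 years, of which 10 contain a Feb 29 — 35×365 + 10×366 = 16435 days.
(1900 is not a leap year (divisible by 100 but not 400).)
April 1910: 30 − 1 = 29 days remain.
May 1–13, 1910: 13 days.
Residual: 42 days.
Total: 16477 days.
16477 mod 7 = 6, so 6 days after Saturday is Friday.

Friday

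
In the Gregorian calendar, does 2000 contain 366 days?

2000 is a leap year (divisible by 400).

Yes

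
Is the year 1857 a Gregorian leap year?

No

1857 is not a leap year.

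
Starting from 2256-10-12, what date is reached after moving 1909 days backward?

2251-07-22

Count 1909 days before October 12, 2256:
Day-of-year of July 22, 2251: 203.
Day-of-year of October 12, 2256: 286.
2251 has 365 days, so 365 − 203 = 162 days remain in 2251.
Full years: 2252: 366; 2253: 365; 2254: 365; 2255: 365. Sum = 1461.
Total: 162 + 1461 + 286 = 1909 days.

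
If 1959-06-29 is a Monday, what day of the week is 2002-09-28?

Saturday

From June 29, 1959 to June 29, 2002: 43 years, of which 11 contain a Feb 29 — 32×365 + 11×366 = 15706 days.
(2000 is a leap year (divisible by 400).)
June 2002: 30 − 29 = 1 day remains.
Then July (31), August (31): 31 + 31 = 62 days.
September 1–28, 2002: 28 days.
Residual: 91 days.
Total: 15797 days.
15797 mod 7 = 5, so 5 days after Monday is Saturday.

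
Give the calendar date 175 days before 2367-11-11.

2367-05-20

Count 175 days before November 11, 2367:
May 2367: 31 − 20 = 11 days remain.
Then June (30), July (31), August (31), September (30), October (31): 30 + 31 + 31 + 30 + 31 = 153 days.
November 1–11, 2367: 11 days.
Total: 11 + 153 + 11 = 175 days.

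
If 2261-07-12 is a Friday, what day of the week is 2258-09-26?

Sunday

Count forward from the earlier date (September 26, 2258) to the later (July 12, 2261):
Day-of-year of September 26, 2258: 269.
Day-of-year of July 12, 2261: 193.
2258 has 365 days, so 365 − 269 = 96 days remain in 2258.
Full years: 2259: 365; 2260: 366. Sum = 731.
Total: 96 + 731 + 193 = 1020 days.
1020 mod 7 = 5, so 5 days before Friday is Sunday.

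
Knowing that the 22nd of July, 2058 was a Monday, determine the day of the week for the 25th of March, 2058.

Monday

Count forward from the earlier date (March 25, 2058) to the later (July 22, 2058):
March 2058: 31 − 25 = 6 days remain.
Then April (30), May (31), June (30): 30 + 31 + 30 = 91 days.
July 1–22, 2058: 22 days.
Total: 6 + 91 + 22 = 119 days.
119 is a multiple of 7, so the 25th of March, 2058 falls on the same weekday: Monday.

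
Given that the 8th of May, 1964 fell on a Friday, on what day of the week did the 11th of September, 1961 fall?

Monday

Count forward from the earlier date (September 11, 1961) to the later (May 8, 1964):
September 11, 1961 → September 11, 1962: 365 days.
September 11, 1962 → September 11, 1963: 365 days.
September 1963: 30 − 11 = 19 days remain.
Then October (31), November (30), December (31), January (31), February 1964 (29), March (31), April (30): 31 + 30 + 31 + 31 + 29 + 31 + 30 = 213 days.
May 1–8, 1964: 8 days.
Residual: 240 days.
Total: 970 days.
970 mod 7 = 4, so 4 days before Friday is Monday.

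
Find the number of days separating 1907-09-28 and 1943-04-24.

12992

From September 28, 1907 to September 28, 1942: 35 years, of which 9 contain a Feb 29 — 26×365 + 9×366 = 12784 days.
September 1942: 30 − 28 = 2 days remain.
Then October (31), November (30), December (31), January (31), February 1943 (28), March (31): 31 + 30 + 31 + 31 + 28 + 31 = 182 days.
April 1–24, 1943: 24 days.
Residual: 208 days.
Total: 12992 days.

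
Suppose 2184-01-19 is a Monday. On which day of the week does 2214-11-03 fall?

Thursday

Day-of-year of January 19, 2184: 19.
Day-of-year of November 3, 2214: 307.
2184 has 366 days, so 366 − 19 = 347 days remain in 2184.
Full years 2185–2213: 23 common + 6 leap = 23×365 + 6×366 = 10591 days.
Total: 347 + 10591 + 307 = 11245 days.
11245 mod 7 = 3, so 3 days after Monday is Thursday.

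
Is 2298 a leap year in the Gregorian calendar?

2298 is not a leap year.

No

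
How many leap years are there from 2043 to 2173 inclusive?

Years divisible by 4: 2044, 2048, …, 2172 — 33 in all.
Of these, 2100 is divisible by 100 but not 400, so not leap.
Leap years: 33 − 1 = 32.

32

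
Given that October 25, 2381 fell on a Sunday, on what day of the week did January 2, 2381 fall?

Friday

Count forward from the earlier date (January 2, 2381) to the later (October 25, 2381):
January 2381: 31 − 2 = 29 days remain.
Then February 2381 (28), March (31), April (30), May (31), June (30), July (31), August (31), September (30): 28 + 31 + 30 + 31 + 30 + 31 + 31 + 30 = 242 days.
October 1–25, 2381: 25 days.
Total: 29 + 242 + 25 = 296 days.
296 mod 7 = 2, so 2 days before Sunday is Friday.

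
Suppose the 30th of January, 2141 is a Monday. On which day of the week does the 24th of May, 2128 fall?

Count forward from the earlier date (May 24, 2128) to the later (January 30, 2141):
From May 24, 2128 to May 24, 2140: 12 years, of which 3 contain a Feb 29 — 9×365 + 3×366 = 4383 days.
May 2140: 31 − 24 = 7 days remain.
Then June (30), July (31), August (31), September (30), October (31), November (30), December (31): 30 + 31 + 31 + 30 + 31 + 30 + 31 = 214 days.
January 1–30, 2141: 30 days.
Residual: 251 days.
Total: 4634 days.
4634 is a multiple of 7, so the 24th of May, 2128 falls on the same weekday: Monday.

Monday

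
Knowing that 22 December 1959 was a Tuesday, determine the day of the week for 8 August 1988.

From December 22, 1959 to December 22, 1987: 28 years, of which 7 contain a Feb 29 — 21×365 + 7×366 = 10227 days.
December 1987: 31 − 22 = 9 days remain.
Then January (31), February 1988 (29), March (31), April (30), May (31), June (30), July (31): 31 + 29 + 31 + 30 + 31 + 30 + 31 = 213 days.
August 1–8, 1988: 8 days.
Residual: 230 days.
Total: 10457 days.
10457 mod 7 = 6, so 6 days after Tuesday is Monday.

Monday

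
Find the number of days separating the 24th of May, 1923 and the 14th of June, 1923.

21

May 1923: 31 − 24 = 7 days remain.
June 1–14, 1923: 14 days.
Total: 7 + 14 = 21 days.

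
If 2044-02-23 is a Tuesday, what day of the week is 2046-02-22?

Thursday

February 2044: 29 − 23 = 6 days remain (2044 is a leap year, so February has 29 days).
Then 23 full months totalling 702 days.
February 1–22, 2046: 22 days (2046 is not a leap year).
Total: 6 + 702 + 22 = 730 days.
730 mod 7 = 2, so 2 days after Tuesday is Thursday.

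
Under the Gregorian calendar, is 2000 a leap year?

Yes

2000 is a leap year (divisible by 400).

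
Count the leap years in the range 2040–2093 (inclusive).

14

Years divisible by 4: 2040, 2044, …, 2092 — 14 in all.
No century exceptions apply. Count: 14.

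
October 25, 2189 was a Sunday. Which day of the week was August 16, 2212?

Sunday

Day-of-year of October 25, 2189: 298.
Day-of-year of August 16, 2212: 229.
2189 has 365 days, so 365 − 298 = 67 days remain in 2189.
Full years 2190–2211: 18 common + 4 leap = 18×365 + 4×366 = 8034 days.
Total: 67 + 8034 + 229 = 8330 days.
8330 is a multiple of 7, so August 16, 2212 falls on the same weekday: Sunday.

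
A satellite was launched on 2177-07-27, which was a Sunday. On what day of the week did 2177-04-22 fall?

Tuesday

Count forward from the earlier date (April 22, 2177) to the later (July 27, 2177):
April 2177: 30 − 22 = 8 days remain.
Then May (31), June (30): 31 + 30 = 61 days.
July 1–27, 2177: 27 days.
Total: 8 + 61 + 27 = 96 days.
96 mod 7 = 5, so 5 days before Sunday is Tuesday.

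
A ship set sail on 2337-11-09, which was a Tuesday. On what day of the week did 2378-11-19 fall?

From November 9, 2337 to November 9, 2378: 41 years, of which 10 contain a Feb 29 — 31×365 + 10×366 = 14975 days.
Within November 2378: 19 − 9 = 10 days.
Total: 14985 days.
14985 mod 7 = 5, so 5 days after Tuesday is Sunday.

Sunday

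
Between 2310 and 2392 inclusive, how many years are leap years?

Years divisible by 4: 2312, 2316, …, 2392 — 21 in all.
No century exceptions apply. Count: 21.

21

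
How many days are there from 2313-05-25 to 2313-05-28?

Within May 2313: 28 − 25 = 3 days.

3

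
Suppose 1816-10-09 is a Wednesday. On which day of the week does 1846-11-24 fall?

Day-of-year of October 9, 1816: 283.
Day-of-year of November 24, 1846: 328.
1816 has 366 days, so 366 − 283 = 83 days remain in 1816.
Full years 1817–1845: 22 common + 7 leap = 22×365 + 7×366 = 10592 days.
Total: 83 + 10592 + 328 = 11003 days.
11003 mod 7 = 6, so 6 days after Wednesday is Tuesday.

Tuesday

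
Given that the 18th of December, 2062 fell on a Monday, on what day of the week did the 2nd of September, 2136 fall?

Sunday

From December 18, 2062 to December 18, 2135: 73 years, of which 17 contain a Feb 29 — 56×365 + 17×366 = 26662 days.
(2100 is not a leap year (divisible by 100 but not 400).)
December 2135: 31 − 18 = 13 days remain.
Then January (31), February 2136 (29), March (31), April (30), May (31), June (30), July (31), August (31): 31 + 29 + 31 + 30 + 31 + 30 + 31 + 31 = 244 days.
September 1–2, 2136: 2 days.
Residual: 259 days.
Total: 26921 days.
26921 mod 7 = 6, so 6 days after Monday is Sunday.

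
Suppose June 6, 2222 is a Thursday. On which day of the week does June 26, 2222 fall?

Wednesday

Within June 2222: 26 − 6 = 20 days.
20 mod 7 = 6, so 6 days after Thursday is Wednesday.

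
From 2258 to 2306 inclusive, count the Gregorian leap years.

11

Years divisible by 4 in [2258, 2306]: 2260, 2264, 2268, 2272, 2276, 2280, 2284, 2288, 2292, 2296, 2300, 2304.
Of these, 2300 is divisible by 100 but not 400, so not leap.
Leap years: 12 − 1 = 11.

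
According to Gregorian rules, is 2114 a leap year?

2114 is not a leap year.

No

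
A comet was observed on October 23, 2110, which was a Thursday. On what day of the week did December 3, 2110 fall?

Wednesday

October 2110: 31 − 23 = 8 days remain.
Then November (30): 30 days.
December 1–3, 2110: 3 days.
Total: 8 + 30 + 3 = 41 days.
41 mod 7 = 6, so 6 days after Thursday is Wednesday.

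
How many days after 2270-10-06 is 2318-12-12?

Day-of-year of October 6, 2270: 279.
Day-of-year of December 12, 2318: 346.
2270 has 365 days, so 365 − 279 = 86 days remain in 2270.
Full years 2271–2317: 36 common + 11 leap = 36×365 + 11×366 = 17166 days.
Total: 86 + 17166 + 346 = 17598 days.

17598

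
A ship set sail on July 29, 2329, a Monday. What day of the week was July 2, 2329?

Count forward from the earlier date (July 2, 2329) to the later (July 29, 2329):
Within July 2329: 29 − 2 = 27 days.
27 mod 7 = 6, so 6 days before Monday is Tuesday.

Tuesday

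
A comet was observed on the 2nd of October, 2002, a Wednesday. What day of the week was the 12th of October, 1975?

Count forward from the earlier date (October 12, 1975) to the later (October 2, 2002):
Day-of-year of October 12, 1975: 285.
Day-of-year of October 2, 2002: 275.
1975 has 365 days, so 365 − 285 = 80 days remain in 1975.
Full years 1976–2001: 19 common + 7 leap = 19×365 + 7×366 = 9497 days.
Total: 80 + 9497 + 275 = 9852 days.
9852 mod 7 = 3, so 3 days before Wednesday is Sunday.

Sunday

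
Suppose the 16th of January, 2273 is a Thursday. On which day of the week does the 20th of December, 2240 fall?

Count forward from the earlier date (December 20, 2240) to the later (January 16, 2273):
From December 20, 2240 to December 20, 2272: 32 years, of which 8 contain a Feb 29 — 24×365 + 8×366 = 11688 days.
December 2272: 31 − 20 = 11 days remain.
January 1–16, 2273: 16 days.
Residual: 27 days.
Total: 11715 days.
11715 mod 7 = 4, so 4 days before Thursday is Sunday.

Sunday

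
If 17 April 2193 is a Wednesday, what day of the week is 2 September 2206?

Day-of-year of April 17, 2193: 107.
Day-of-year of September 2, 2206: 245.
2193 has 365 days, so 365 − 107 = 258 days remain in 2193.
Full years 2194–2205: 10 common + 2 leap = 10×365 + 2×366 = 4382 days.
Total: 258 + 4382 + 245 = 4885 days.
4885 mod 7 = 6, so 6 days after Wednesday is Tuesday.

Tuesday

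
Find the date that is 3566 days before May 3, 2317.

July 29, 2307

Count 3566 days before May 3, 2317:
Day-of-year of July 29, 2307: 210.
Day-of-year of May 3, 2317: 123.
2307 has 365 days, so 365 − 210 = 155 days remain in 2307.
Full years 2308–2316: 6 common + 3 leap = 6×365 + 3×366 = 3288 days.
Total: 155 + 3288 + 123 = 3566 days.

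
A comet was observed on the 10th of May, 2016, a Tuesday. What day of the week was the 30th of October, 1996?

Wednesday

Count forward from the earlier date (October 30, 1996) to the later (May 10, 2016):
From October 30, 1996 to October 30, 2015: 19 years, of which 4 contain a Feb 29 — 15×365 + 4×366 = 6939 days.
(2000 is a leap year (divisible by 400).)
October 2015: 31 − 30 = 1 day remains.
Then November (30), December (31), January (31), February 2016 (29), March (31), April (30): 30 + 31 + 31 + 29 + 31 + 30 = 182 days.
May 1–10, 2016: 10 days.
Residual: 193 days.
Total: 7132 days.
7132 mod 7 = 6, so 6 days before Tuesday is Wednesday.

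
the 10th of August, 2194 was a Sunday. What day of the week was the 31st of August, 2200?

Day-of-year of August 10, 2194: 222.
Day-of-year of August 31, 2200: 243.
2194 has 365 days, so 365 − 222 = 143 days remain in 2194.
Full years: 2195: 365; 2196: 366; 2197: 365; 2198: 365; 2199: 365. Sum = 1826.
Total: 143 + 1826 + 243 = 2212 days.
2212 is a multiple of 7, so the 31st of August, 2200 falls on the same weekday: Sunday.

Sunday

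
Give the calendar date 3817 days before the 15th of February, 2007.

the 3rd of September, 1996

Count 3817 days before February 15, 2007:
From September 3, 1996 to September 3, 2006: 10 years, of which 2 contain a Feb 29 — 8×365 + 2×366 = 3652 days.
(2000 is a leap year (divisible by 400).)
September 2006: 30 − 3 = 27 days remain.
Then October (31), November (30), December (31), January (31): 31 + 30 + 31 + 31 = 123 days.
February 1–15, 2007: 15 days (2007 is not a leap year).
Residual: 165 days.
Total: 3817 days.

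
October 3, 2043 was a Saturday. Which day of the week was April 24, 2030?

Count forward from the earlier date (April 24, 2030) to the later (October 3, 2043):
Day-of-year of April 24, 2030: 114.
Day-of-year of October 3, 2043: 276.
2030 has 365 days, so 365 − 114 = 251 days remain in 2030.
Full years 2031–2042: 9 common + 3 leap = 9×365 + 3×366 = 4383 days.
Total: 251 + 4383 + 276 = 4910 days.
4910 mod 7 = 3, so 3 days before Saturday is Wednesday.

Wednesday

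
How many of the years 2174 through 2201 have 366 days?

Years divisible by 4 in [2174, 2201]: 2176, 2180, 2184, 2188, 2192, 2196, 2200.
Of these, 2200 is divisible by 100 but not 400, so not leap.
Leap years: 7 − 1 = 6.

6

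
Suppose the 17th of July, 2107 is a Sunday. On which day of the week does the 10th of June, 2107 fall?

Count forward from the earlier date (June 10, 2107) to the later (July 17, 2107):
June 2107: 30 − 10 = 20 days remain.
July 1–17, 2107: 17 days.
Total: 20 + 17 = 37 days.
37 mod 7 = 2, so 2 days before Sunday is Friday.

Friday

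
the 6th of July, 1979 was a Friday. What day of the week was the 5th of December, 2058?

From July 6, 1979 to July 6, 2058: 79 years, of which 20 contain a Feb 29 — 59×365 + 20×366 = 28855 days.
(2000 is a leap year (divisible by 400).)
July 2058: 31 − 6 = 25 days remain.
Then August (31), September (30), October (31), November (30): 31 + 30 + 31 + 30 = 122 days.
December 1–5, 2058: 5 days.
Residual: 152 days.
Total: 29007 days.
29007 mod 7 = 6, so 6 days after Friday is Thursday.

Thursday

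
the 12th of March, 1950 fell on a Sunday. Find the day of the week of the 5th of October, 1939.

Count forward from the earlier date (October 5, 1939) to the later (March 12, 1950):
From October 5, 1939 to October 5, 1949: 10 years, of which 3 contain a Feb 29 — 7×365 + 3×366 = 3653 days.
October 1949: 31 − 5 = 26 days remain.
Then November (30), December (31), January (31), February 1950 (28): 30 + 31 + 31 + 28 = 120 days.
March 1–12, 1950: 12 days.
Residual: 158 days.
Total: 3811 days.
3811 mod 7 = 3, so 3 days before Sunday is Thursday.

Thursday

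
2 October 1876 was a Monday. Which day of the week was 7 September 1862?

Count forward from the earlier date (September 7, 1862) to the later (October 2, 1876):
Day-of-year of September 7, 1862: 250.
Day-of-year of October 2, 1876: 276.
1862 has 365 days, so 365 − 250 = 115 days remain in 1862.
Full years 1863–1875: 10 common + 3 leap = 10×365 + 3×366 = 4748 days.
Total: 115 + 4748 + 276 = 5139 days.
5139 mod 7 = 1, so 1 day before Monday is Sunday.

Sunday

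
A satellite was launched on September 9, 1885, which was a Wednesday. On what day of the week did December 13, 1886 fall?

Monday

September 1885: 30 − 9 = 21 days remain.
Then 14 full months totalling 426 days.
December 1–13, 1886: 13 days.
Total: 21 + 426 + 13 = 460 days.
460 mod 7 = 5, so 5 days after Wednesday is Monday.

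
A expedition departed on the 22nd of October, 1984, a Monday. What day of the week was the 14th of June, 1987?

Day-of-year of October 22, 1984: 296.
Day-of-year of June 14, 1987: 165.
1984 has 366 days, so 366 − 296 = 70 days remain in 1984.
Full years: 1985: 365; 1986: 365. Sum = 730.
Total: 70 + 730 + 165 = 965 days.
965 mod 7 = 6, so 6 days after Monday is Sunday.

Sunday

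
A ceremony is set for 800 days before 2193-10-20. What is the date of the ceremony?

2191-08-12

Count 800 days before October 20, 2193:
August 2191: 31 − 12 = 19 days remain.
Then 25 full months totalling 761 days.
October 1–20, 2193: 20 days.
Total: 19 + 761 + 20 = 800 days.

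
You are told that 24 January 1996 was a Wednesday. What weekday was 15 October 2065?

Thursday

Day-of-year of January 24, 1996: 24.
Day-of-year of October 15, 2065: 288.
1996 has 366 days, so 366 − 24 = 342 days remain in 1996.
Full years 1997–2064: 51 common + 17 leap = 51×365 + 17×366 = 24837 days.
Total: 342 + 24837 + 288 = 25467 days.
25467 mod 7 = 1, so 1 day after Wednesday is Thursday.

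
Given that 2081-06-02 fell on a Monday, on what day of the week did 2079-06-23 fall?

Count forward from the earlier date (June 23, 2079) to the later (June 2, 2081):
June 2079: 30 − 23 = 7 days remain.
Then 23 full months totalling 701 days.
June 1–2, 2081: 2 days.
Total: 7 + 701 + 2 = 710 days.
710 mod 7 = 3, so 3 days before Monday is Friday.

Friday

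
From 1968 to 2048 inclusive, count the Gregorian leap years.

21

Years divisible by 4: 1968, 1972, …, 2048 — 21 in all.
2000 is divisible by 400, so still leap.
No century exceptions apply. Count: 21.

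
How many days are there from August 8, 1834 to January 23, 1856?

Day-of-year of August 8, 1834: 220.
Day-of-year of January 23, 1856: 23.
1834 has 365 days, so 365 − 220 = 145 days remain in 1834.
Full years 1835–1855: 16 common + 5 leap = 16×365 + 5×366 = 7670 days.
Total: 145 + 7670 + 23 = 7838 days.

7838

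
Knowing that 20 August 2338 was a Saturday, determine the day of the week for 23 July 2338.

Count forward from the earlier date (July 23, 2338) to the later (August 20, 2338):
July 2338: 31 − 23 = 8 days remain.
August 1–20, 2338: 20 days.
Total: 8 + 20 = 28 days.
28 is a multiple of 7, so 23 July 2338 falls on the same weekday: Saturday.

Saturday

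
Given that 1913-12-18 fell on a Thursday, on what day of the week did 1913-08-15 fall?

Friday

Count forward from the earlier date (August 15, 1913) to the later (December 18, 1913):
August 1913: 31 − 15 = 16 days remain.
Then September (30), October (31), November (30): 30 + 31 + 30 = 91 days.
December 1–18, 1913: 18 days.
Total: 16 + 91 + 18 = 125 days.
125 mod 7 = 6, so 6 days before Thursday is Friday.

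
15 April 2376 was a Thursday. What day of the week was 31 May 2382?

Monday

Day-of-year of April 15, 2376: 106.
Day-of-year of May 31, 2382: 151.
2376 has 366 days, so 366 − 106 = 260 days remain in 2376.
Full years: 2377: 365; 2378: 365; 2379: 365; 2380: 366; 2381: 365. Sum = 1826.
Total: 260 + 1826 + 151 = 2237 days.
2237 mod 7 = 4, so 4 days after Thursday is Monday.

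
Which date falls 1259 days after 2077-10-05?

2081-03-17

Count 1259 days after October 5, 2077:
October 5, 2077 → October 5, 2078: 365 days.
October 5, 2078 → October 5, 2079: 365 days.
October 5, 2079 → October 5, 2080: 366 days (2080 is a leap year).
October 2080: 31 − 5 = 26 days remain.
Then November (30), December (31), January (31), February 2081 (28): 30 + 31 + 31 + 28 = 120 days.
March 1–17, 2081: 17 days.
Residual: 163 days.
Total: 1259 days.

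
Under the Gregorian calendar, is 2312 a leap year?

2312 is a leap year.

Yes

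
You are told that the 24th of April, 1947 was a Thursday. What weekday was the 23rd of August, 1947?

Saturday

April 1947: 30 − 24 = 6 days remain.
Then May (31), June (30), July (31): 31 + 30 + 31 = 92 days.
August 1–23, 1947: 23 days.
Total: 6 + 92 + 23 = 121 days.
121 mod 7 = 2, so 2 days after Thursday is Saturday.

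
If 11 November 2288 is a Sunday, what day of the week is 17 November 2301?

Sunday

From November 11, 2288 to November 11, 2301: 13 years, of which 2 contain a Feb 29 — 11×365 + 2×366 = 4747 days.
(2300 is not a leap year (divisible by 100 but not 400).)
Within November 2301: 17 − 11 = 6 days.
Total: 4753 days.
4753 is a multiple of 7, so 17 November 2301 falls on the same weekday: Sunday.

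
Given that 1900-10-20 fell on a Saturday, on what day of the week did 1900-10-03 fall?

Wednesday

Count forward from the earlier date (October 3, 1900) to the later (October 20, 1900):
Within October 1900: 20 − 3 = 17 days.
17 mod 7 = 3, so 3 days before Saturday is Wednesday.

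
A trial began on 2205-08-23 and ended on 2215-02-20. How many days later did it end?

3468

From August 23, 2205 to August 23, 2214: 9 years, of which 2 contain a Feb 29 — 7×365 + 2×366 = 3287 days.
August 2214: 31 − 23 = 8 days remain.
Then September (30), October (31), November (30), December (31), January (31): 30 + 31 + 30 + 31 + 31 = 153 days.
February 1–20, 2215: 20 days (2215 is not a leap year).
Residual: 181 days.
Total: 3468 days.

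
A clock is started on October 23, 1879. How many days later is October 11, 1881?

719

Day-of-year of October 23, 1879: 296.
Day-of-year of October 11, 1881: 284.
1879 has 365 days, so 365 − 296 = 69 days remain in 1879.
Full years: 1880: 366. Sum = 366.
Total: 69 + 366 + 284 = 719 days.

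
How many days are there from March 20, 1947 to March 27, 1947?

7

Within March 1947: 27 − 20 = 7 days.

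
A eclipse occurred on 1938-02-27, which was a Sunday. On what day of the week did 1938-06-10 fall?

Friday

February 1938: 28 − 27 = 1 day remains (1938 is not a leap year, so February has 28 days).
Then March (31), April (30), May (31): 31 + 30 + 31 = 92 days.
June 1–10, 1938: 10 days.
Total: 1 + 92 + 10 = 103 days.
103 mod 7 = 5, so 5 days after Sunday is Friday.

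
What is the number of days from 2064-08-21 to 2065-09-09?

Day-of-year of August 21, 2064: 234.
Day-of-year of September 9, 2065: 252.
2064 has 366 days, so 366 − 234 = 132 days remain in 2064.
Total: 132 + 252 = 384 days.

384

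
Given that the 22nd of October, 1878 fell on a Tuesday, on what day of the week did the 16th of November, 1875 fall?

Count forward from the earlier date (November 16, 1875) to the later (October 22, 1878):
November 16, 1875 → November 16, 1876: 366 days (1876 is a leap year).
November 16, 1876 → November 16, 1877: 365 days.
November 1877: 30 − 16 = 14 days remain.
Then 10 full months totalling 304 days.
October 1–22, 1878: 22 days.
Residual: 340 days.
Total: 1071 days.
1071 is a multiple of 7, so the 16th of November, 1875 falls on the same weekday: Tuesday.

Tuesday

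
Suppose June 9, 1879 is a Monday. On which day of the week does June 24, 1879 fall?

Tuesday

Within June 1879: 24 − 9 = 15 days.
15 mod 7 = 1, so 1 day after Monday is Tuesday.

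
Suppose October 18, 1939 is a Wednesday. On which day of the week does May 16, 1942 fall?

Saturday

October 18, 1939 → October 18, 1940: 366 days (1940 is a leap year).
October 18, 1940 → October 18, 1941: 365 days.
October 1941: 31 − 18 = 13 days remain.
Then November (30), December (31), January (31), February 1942 (28), March (31), April (30): 30 + 31 + 31 + 28 + 31 + 30 = 181 days.
May 1–16, 1942: 16 days.
Residual: 210 days.
Total: 941 days.
941 mod 7 = 3, so 3 days after Wednesday is Saturday.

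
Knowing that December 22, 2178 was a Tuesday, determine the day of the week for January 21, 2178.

Count forward from the earlier date (January 21, 2178) to the later (December 22, 2178):
January 2178: 31 − 21 = 10 days remain.
Then 10 full months totalling 303 days.
December 1–22, 2178: 22 days.
Total: 10 + 303 + 22 = 335 days.
335 mod 7 = 6, so 6 days before Tuesday is Wednesday.

Wednesday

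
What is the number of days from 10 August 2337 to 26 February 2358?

Day-of-year of August 10, 2337: 222.
Day-of-year of February 26, 2358: 57.
2337 has 365 days, so 365 − 222 = 143 days remain in 2337.
Full years 2338–2357: 15 common + 5 leap = 15×365 + 5×366 = 7305 days.
Total: 143 + 7305 + 57 = 7505 days.

7505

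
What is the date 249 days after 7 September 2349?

14 May 2350

Count 249 days after September 7, 2349:
Day-of-year of September 7, 2349: 250.
Day-of-year of May 14, 2350: 134.
2349 has 365 days, so 365 − 250 = 115 days remain in 2349.
Total: 115 + 134 = 249 days.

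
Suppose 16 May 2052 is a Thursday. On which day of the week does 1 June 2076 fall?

Day-of-year of May 16, 2052: 137.
Day-of-year of June 1, 2076: 153.
2052 has 366 days, so 366 − 137 = 229 days remain in 2052.
Full years 2053–2075: 18 common + 5 leap = 18×365 + 5×366 = 8400 days.
Total: 229 + 8400 + 153 = 8782 days.
8782 mod 7 = 4, so 4 days after Thursday is Monday.

Monday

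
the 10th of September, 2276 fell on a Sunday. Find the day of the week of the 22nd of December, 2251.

Monday

Count forward from the earlier date (December 22, 2251) to the later (September 10, 2276):
From December 22, 2251 to December 22, 2275: 24 years, of which 6 contain a Feb 29 — 18×365 + 6×366 = 8766 days.
December 2275: 31 − 22 = 9 days remain.
Then January (31), February 2276 (29), March (31), April (30), May (31), June (30), July (31), August (31): 31 + 29 + 31 + 30 + 31 + 30 + 31 + 31 = 244 days.
September 1–10, 2276: 10 days.
Residual: 263 days.
Total: 9029 days.
9029 mod 7 = 6, so 6 days before Sunday is Monday.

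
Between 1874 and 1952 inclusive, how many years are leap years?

19

Years divisible by 4: 1876, 1880, …, 1952 — 20 in all.
Of these, 1900 is divisible by 100 but not 400, so not leap.
Leap years: 20 − 1 = 19.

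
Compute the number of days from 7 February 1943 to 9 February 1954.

From February 7, 1943 to February 7, 1954: 11 years, of which 3 contain a Feb 29 — 8×365 + 3×366 = 4018 days.
Within February 1954: 9 − 7 = 2 days.
Total: 4020 days.

4020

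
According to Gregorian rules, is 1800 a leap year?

No

1800 is not a leap year (divisible by 100 but not 400).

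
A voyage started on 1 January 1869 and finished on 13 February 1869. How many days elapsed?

January 1869: 31 − 1 = 30 days remain.
February 1–13, 1869: 13 days (1869 is not a leap year).
Total: 30 + 13 = 43 days.

43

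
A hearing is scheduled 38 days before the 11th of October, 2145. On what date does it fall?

the 3rd of September, 2145

Count 38 days before October 11, 2145:
September 2145: 30 − 3 = 27 days remain.
October 1–11, 2145: 11 days.
Total: 27 + 11 = 38 days.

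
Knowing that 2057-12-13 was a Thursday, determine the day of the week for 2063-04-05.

Thursday

December 13, 2057 → December 13, 2058: 365 days.
December 13, 2058 → December 13, 2059: 365 days.
December 13, 2059 → December 13, 2060: 366 days (2060 is a leap year).
December 13, 2060 → December 13, 2061: 365 days.
December 13, 2061 → December 13, 2062: 365 days.
December 2062: 31 − 13 = 18 days remain.
Then January (31), February 2063 (28), March (31): 31 + 28 + 31 = 90 days.
April 1–5, 2063: 5 days.
Residual: 113 days.
Total: 1939 days.
1939 is a multiple of 7, so 2063-04-05 falls on the same weekday: Thursday.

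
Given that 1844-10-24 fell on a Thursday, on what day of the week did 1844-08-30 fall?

Friday

Count forward from the earlier date (August 30, 1844) to the later (October 24, 1844):
August 1844: 31 − 30 = 1 day remains.
Then September (30): 30 days.
October 1–24, 1844: 24 days.
Total: 1 + 30 + 24 = 55 days.
55 mod 7 = 6, so 6 days before Thursday is Friday.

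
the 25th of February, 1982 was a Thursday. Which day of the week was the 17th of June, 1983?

Day-of-year of February 25, 1982: 56.
Day-of-year of June 17, 1983: 168.
1982 has 365 days, so 365 − 56 = 309 days remain in 1982.
Total: 309 + 168 = 477 days.
477 mod 7 = 1, so 1 day after Thursday is Friday.

Friday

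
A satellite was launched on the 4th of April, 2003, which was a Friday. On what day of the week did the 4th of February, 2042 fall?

Tuesday

Day-of-year of April 4, 2003: 94.
Day-of-year of February 4, 2042: 35.
2003 has 365 days, so 365 − 94 = 271 days remain in 2003.
Full years 2004–2041: 28 common + 10 leap = 28×365 + 10×366 = 13880 days.
Total: 271 + 13880 + 35 = 14186 days.
14186 mod 7 = 4, so 4 days after Friday is Tuesday.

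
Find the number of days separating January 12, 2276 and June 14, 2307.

From January 12, 2276 to January 12, 2307: 31 years, of which 7 contain a Feb 29 — 24×365 + 7×366 = 11322 days.
(2300 is not a leap year (divisible by 100 but not 400).)
January 2307: 31 − 12 = 19 days remain.
Then February 2307 (28), March (31), April (30), May (31): 28 + 31 + 30 + 31 = 120 days.
June 1–14, 2307: 14 days.
Residual: 153 days.
Total: 11475 days.

11475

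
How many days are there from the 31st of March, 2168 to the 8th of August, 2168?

130

March 2168: 31 − 31 = 0 days remain.
Then April (30), May (31), June (30), July (31): 30 + 31 + 30 + 31 = 122 days.
August 1–8, 2168: 8 days.
Total: 0 + 122 + 8 = 130 days.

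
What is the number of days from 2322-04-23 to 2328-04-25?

2194

April 23, 2322 → April 23, 2323: 365 days.
April 23, 2323 → April 23, 2324: 366 days (2324 is a leap year).
April 23, 2324 → April 23, 2325: 365 days.
April 23, 2325 → April 23, 2326: 365 days.
April 23, 2326 → April 23, 2327: 365 days.
April 23, 2327 → April 23, 2328: 366 days (2328 is a leap year).
Within April 2328: 25 − 23 = 2 days.
Total: 2194 days.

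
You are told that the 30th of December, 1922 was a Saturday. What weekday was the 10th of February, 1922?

Friday

Count forward from the earlier date (February 10, 1922) to the later (December 30, 1922):
February 1922: 28 − 10 = 18 days remain (1922 is not a leap year, so February has 28 days).
Then 9 full months totalling 275 days.
December 1–30, 1922: 30 days.
Total: 18 + 275 + 30 = 323 days.
323 mod 7 = 1, so 1 day before Saturday is Friday.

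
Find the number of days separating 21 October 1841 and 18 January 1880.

From October 21, 1841 to October 21, 1879: 38 years, of which 9 contain a Feb 29 — 29×365 + 9×366 = 13879 days.
October 1879: 31 − 21 = 10 days remain.
Then November (30), December (31): 30 + 31 = 61 days.
January 1–18, 1880: 18 days.
Residual: 89 days.
Total: 13968 days.

13968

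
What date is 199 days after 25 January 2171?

12 August 2171

Count 199 days after January 25, 2171:
January 2171: 31 − 25 = 6 days remain.
Then February 2171 (28), March (31), April (30), May (31), June (30), July (31): 28 + 31 + 30 + 31 + 30 + 31 = 181 days.
August 1–12, 2171: 12 days.
Total: 6 + 181 + 12 = 199 days.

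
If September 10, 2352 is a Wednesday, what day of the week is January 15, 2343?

Count forward from the earlier date (January 15, 2343) to the later (September 10, 2352):
From January 15, 2343 to January 15, 2352: 9 years, of which 2 contain a Feb 29 — 7×365 + 2×366 = 3287 days.
January 2352: 31 − 15 = 16 days remain.
Then February 2352 (29), March (31), April (30), May (31), June (30), July (31), August (31): 29 + 31 + 30 + 31 + 30 + 31 + 31 = 213 days.
September 1–10, 2352: 10 days.
Residual: 239 days.
Total: 3526 days.
3526 mod 7 = 5, so 5 days before Wednesday is Friday.

Friday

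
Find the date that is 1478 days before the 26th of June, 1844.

the 9th of June, 1840

Count 1478 days before June 26, 1844:
Day-of-year of June 9, 1840: 161.
Day-of-year of June 26, 1844: 178.
1840 has 366 days, so 366 − 161 = 205 days remain in 1840.
Full years: 1841: 365; 1842: 365; 1843: 365. Sum = 1095.
Total: 205 + 1095 + 178 = 1478 days.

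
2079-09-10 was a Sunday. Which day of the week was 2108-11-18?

Sunday

Day-of-year of September 10, 2079: 253.
Day-of-year of November 18, 2108: 323.
2079 has 365 days, so 365 − 253 = 112 days remain in 2079.
Full years 2080–2107: 22 common + 6 leap = 22×365 + 6×366 = 10226 days.
Total: 112 + 10226 + 323 = 10661 days.
10661 is a multiple of 7, so 2108-11-18 falls on the same weekday: Sunday.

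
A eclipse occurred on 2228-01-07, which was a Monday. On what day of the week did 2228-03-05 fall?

January 2228: 31 − 7 = 24 days remain.
Then February 2228 (29): 29 days.
March 1–5, 2228: 5 days.
Total: 24 + 29 + 5 = 58 days.
58 mod 7 = 2, so 2 days after Monday is Wednesday.

Wednesday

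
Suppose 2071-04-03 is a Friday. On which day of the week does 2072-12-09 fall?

Friday

April 2071: 30 − 3 = 27 days remain.
Then 19 full months totalling 580 days.
December 1–9, 2072: 9 days.
Total: 27 + 580 + 9 = 616 days.
616 is a multiple of 7, so 2072-12-09 falls on the same weekday: Friday.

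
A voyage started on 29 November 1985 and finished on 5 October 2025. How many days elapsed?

From November 29, 1985 to November 29, 2024: 39 years, of which 10 contain a Feb 29 — 29×365 + 10×366 = 14245 days.
(2000 is a leap year (divisible by 400).)
November 2024: 30 − 29 = 1 day remains.
Then 10 full months totalling 304 days.
October 1–5, 2025: 5 days.
Residual: 310 days.
Total: 14555 days.

14555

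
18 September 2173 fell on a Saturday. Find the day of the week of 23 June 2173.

Count forward from the earlier date (June 23, 2173) to the later (September 18, 2173):
June 2173: 30 − 23 = 7 days remain.
Then July (31), August (31): 31 + 31 = 62 days.
September 1–18, 2173: 18 days.
Total: 7 + 62 + 18 = 87 days.
87 mod 7 = 3, so 3 days before Saturday is Wednesday.

Wednesday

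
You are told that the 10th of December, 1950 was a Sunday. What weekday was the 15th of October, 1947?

Wednesday

Count forward from the earlier date (October 15, 1947) to the later (December 10, 1950):
Day-of-year of October 15, 1947: 288.
Day-of-year of December 10, 1950: 344.
1947 has 365 days, so 365 − 288 = 77 days remain in 1947.
Full years: 1948: 366; 1949: 365. Sum = 731.
Total: 77 + 731 + 344 = 1152 days.
1152 mod 7 = 4, so 4 days before Sunday is Wednesday.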